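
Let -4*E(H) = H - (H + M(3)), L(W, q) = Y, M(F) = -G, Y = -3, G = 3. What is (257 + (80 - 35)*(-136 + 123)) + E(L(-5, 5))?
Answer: -1315/4 ≈ -328.75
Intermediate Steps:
M(F) = -3 (M(F) = -1*3 = -3)
L(W, q) = -3
E(H) = -¾ (E(H) = -(H - (H - 3))/4 = -(H - (-3 + H))/4 = -(H + (3 - H))/4 = -¼*3 = -¾)
(257 + (80 - 35)*(-136 + 123)) + E(L(-5, 5)) = (257 + (80 - 35)*(-136 + 123)) - ¾ = (257 + 45*(-13)) - ¾ = (257 - 585) - ¾ = -328 - ¾ = -1315/4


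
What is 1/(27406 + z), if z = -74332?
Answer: -1/46926 ≈ -2.1310e-5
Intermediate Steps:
1/(27406 + z) = 1/(27406 - 74332) = 1/(-46926) = -1/46926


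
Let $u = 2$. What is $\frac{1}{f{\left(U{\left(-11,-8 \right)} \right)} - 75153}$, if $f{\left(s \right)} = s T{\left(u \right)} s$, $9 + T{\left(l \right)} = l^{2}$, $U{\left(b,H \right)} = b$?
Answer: $- \frac{1}{75758} \approx -1.32 \cdot 10^{-5}$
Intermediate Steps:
$T{\left(l \right)} = -9 + l^{2}$
$f{\left(s \right)} = - 5 s^{2}$ ($f{\left(s \right)} = s \left(-9 + 2^{2}\right) s = s \left(-9 + 4\right) s = s \left(-5\right) s = - 5 s s = - 5 s^{2}$)
$\frac{1}{f{\left(U{\left(-11,-8 \right)} \right)} - 75153} = \frac{1}{- 5 \left(-11\right)^{2} - 75153} = \frac{1}{\left(-5\right) 121 - 75153} = \frac{1}{-605 - 75153} = \frac{1}{-75758} = - \frac{1}{75758}$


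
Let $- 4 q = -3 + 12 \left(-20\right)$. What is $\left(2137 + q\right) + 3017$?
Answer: $\frac{20859}{4} \approx 5214.8$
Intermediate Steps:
$q = \frac{243}{4}$ ($q = - \frac{-3 + 12 \left(-20\right)}{4} = - \frac{-3 - 240}{4} = \left(- \frac{1}{4}\right) \left(-243\right) = \frac{243}{4} \approx 60.75$)
$\left(2137 + q\right) + 3017 = \left(2137 + \frac{243}{4}\right) + 3017 = \frac{8791}{4} + 3017 = \frac{20859}{4}$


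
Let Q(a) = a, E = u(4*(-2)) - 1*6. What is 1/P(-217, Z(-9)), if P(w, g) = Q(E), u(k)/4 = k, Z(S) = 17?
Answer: -1/38 ≈ -0.026316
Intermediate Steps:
u(k) = 4*k
E = -38 (E = 4*(4*(-2)) - 1*6 = 4*(-8) - 6 = -32 - 6 = -38)
P(w, g) = -38
1/P(-217, Z(-9)) = 1/(-38) = -1/38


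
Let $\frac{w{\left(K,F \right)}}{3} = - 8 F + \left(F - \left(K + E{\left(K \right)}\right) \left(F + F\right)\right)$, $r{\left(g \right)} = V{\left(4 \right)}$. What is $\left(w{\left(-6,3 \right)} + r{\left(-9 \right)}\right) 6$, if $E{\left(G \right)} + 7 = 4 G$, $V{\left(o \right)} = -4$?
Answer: $3594$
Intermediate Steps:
$r{\left(g \right)} = -4$
$E{\left(G \right)} = -7 + 4 G$
$w{\left(K,F \right)} = - 21 F - 6 F \left(-7 + 5 K\right)$ ($w{\left(K,F \right)} = 3 \left(- 8 F + \left(F - \left(K + \left(-7 + 4 K\right)\right) \left(F + F\right)\right)\right) = 3 \left(- 8 F + \left(F - \left(-7 + 5 K\right) 2 F\right)\right) = 3 \left(- 8 F + \left(F - 2 F \left(-7 + 5 K\right)\right)\right) = 3 \left(- 8 F - \left(- F + 2 F \left(-7 + 5 K\right)\right)\right) = 3 \left(- 7 F - 2 F \left(-7 + 5 K\right)\right) = - 21 F - 6 F \left(-7 + 5 K\right)$)
$\left(w{\left(-6,3 \right)} + r{\left(-9 \right)}\right) 6 = \left(3 \cdot 3 \left(7 - -60\right) - 4\right) 6 = \left(3 \cdot 3 \left(7 + 60\right) - 4\right) 6 = \left(3 \cdot 3 \cdot 67 - 4\right) 6 = \left(603 - 4\right) 6 = 599 \cdot 6 = 3594$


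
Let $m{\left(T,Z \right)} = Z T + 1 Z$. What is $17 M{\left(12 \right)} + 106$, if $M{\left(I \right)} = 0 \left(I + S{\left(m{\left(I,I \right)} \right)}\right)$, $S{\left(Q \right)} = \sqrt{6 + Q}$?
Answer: $106$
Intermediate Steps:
$m{\left(T,Z \right)} = Z + T Z$ ($m{\left(T,Z \right)} = T Z + Z = Z + T Z$)
$M{\left(I \right)} = 0$ ($M{\left(I \right)} = 0 \left(I + \sqrt{6 + I \left(1 + I\right)}\right) = 0$)
$17 M{\left(12 \right)} + 106 = 17 \cdot 0 + 106 = 0 + 106 = 106$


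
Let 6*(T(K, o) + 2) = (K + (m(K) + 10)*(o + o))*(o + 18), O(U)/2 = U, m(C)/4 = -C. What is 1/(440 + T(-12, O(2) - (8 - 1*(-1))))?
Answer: -3/2534 ≈ -0.0011839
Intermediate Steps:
m(C) = -4*C (m(C) = 4*(-C) = -4*C)
O(U) = 2*U
T(K, o) = -2 + (18 + o)*(K + 2*o*(10 - 4*K))/6 (T(K, o) = -2 + ((K + (-4*K + 10)*(o + o))*(o + 18))/6 = -2 + ((K + (10 - 4*K)*(2*o))*(18 + o))/6 = -2 + ((K + 2*o*(10 - 4*K))*(18 + o))/6 = -2 + ((18 + o)*(K + 2*o*(10 - 4*K)))/6 = -2 + (18 + o)*(K + 2*o*(10 - 4*K))/6)
1/(440 + T(-12, O(2) - (8 - 1*(-1)))) = 1/(440 + (-2 + 3*(-12) + 60*(2*2 - (8 - 1*(-1))) + 10*(2*2 - (8 - 1*(-1)))²/3 - 143/6*(-12)*(2*2 - (8 - 1*(-1))) - 4/3*(-12)*(2*2 - (8 - 1*(-1)))²)) = 1/(440 + (-2 - 36 + 60*(4 - (8 + 1)) + 10*(4 - (8 + 1))²/3 - 143/6*(-12)*(4 - (8 + 1)) - 4/3*(-12)*(4 - (8 + 1))²)) = 1/(440 + (-2 - 36 + 60*(4 - 1*9) + 10*(4 - 1*9)²/3 - 143/6*(-12)*(4 - 1*9) - 4/3*(-12)*(4 - 1*9)²)) = 1/(440 + (-2 - 36 + 60*(4 - 9) + 10*(4 - 9)²/3 - 143/6*(-12)*(4 - 9) - 4/3*(-12)*(4 - 9)²)) = 1/(440 + (-2 - 36 + 60*(-5) + (10/3)*(-5)² - 143/6*(-12)*(-5) - 4/3*(-12)*(-5)²)) = 1/(440 + (-2 - 36 - 300 + (10/3)*25 - 1430 - 4/3*(-12)*25)) = 1/(440 + (-2 - 36 - 300 + 250/3 - 1430 + 400)) = 1/(440 - 3854/3) = 1/(-2534/3) = -3/2534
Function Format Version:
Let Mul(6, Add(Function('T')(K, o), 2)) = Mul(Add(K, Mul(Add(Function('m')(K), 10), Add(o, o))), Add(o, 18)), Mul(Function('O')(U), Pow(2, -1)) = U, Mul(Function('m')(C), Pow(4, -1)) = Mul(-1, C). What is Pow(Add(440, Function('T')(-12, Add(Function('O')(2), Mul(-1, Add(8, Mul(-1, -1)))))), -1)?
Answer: Rational(-3, 2534) ≈ -0.0011839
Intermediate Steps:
Function('m')(C) = Mul(-4, C) (Function('m')(C) = Mul(4, Mul(-1, C)) = Mul(-4, C))
Function('O')(U) = Mul(2, U)
Function('T')(K, o) = Add(-2, Mul(Rational(1, 6), Add(18, o), Add(K, Mul(2, o, Add(10, Mul(-4, K)))))) (Function('T')(K, o) = Add(-2, Mul(Rational(1, 6), Mul(Add(K, Mul(Add(Mul(-4, K), 10), Add(o, o))), Add(o, 18)))) = Add(-2, Mul(Rational(1, 6), Mul(Add(K, Mul(Add(10, Mul(-4, K)), Mul(2, o))), Add(18, o)))) = Add(-2, Mul(Rational(1, 6), Mul(Add(K, Mul(2, o, Add(10, Mul(-4, K)))), Add(18, o)))) = Add(-2, Mul(Rational(1, 6), Mul(Add(18, o), Add(K, Mul(2, o, Add(10, Mul(-4, K))))))) = Add(-2, Mul(Rational(1, 6), Add(18, o), Add(K, Mul(2, o, Add(10, Mul(-4, K)))))))
Pow(Add(440, Function('T')(-12, Add(Function('O')(2), Mul(-1, Add(8, Mul(-1, -1)))))), -1) = Pow(Add(440, Add(-2, Mul(3, -12), Mul(60, Add(Mul(2, 2), Mul(-1, Add(8, Mul(-1, -1))))), Mul(Rational(10, 3), Pow(Add(Mul(2, 2), Mul(-1, Add(8, Mul(-1, -1)))), 2)), Mul(Rational(-143, 6), -12, Add(Mul(2, 2), Mul(-1, Add(8, Mul(-1, -1))))), Mul(Rational(-4, 3), -12, Pow(Add(Mul(2, 2), Mul(-1, Add(8, Mul(-1, -1)))), 2)))), -1) = Pow(Add(440, Add(-2, -36, Mul(60, Add(4, Mul(-1, Add(8, 1)))), Mul(Rational(10, 3), Pow(Add(4, Mul(-1, Add(8, 1))), 2)), Mul(Rational(-143, 6), -12, Add(4, Mul(-1, Add(8, 1)))), Mul(Rational(-4, 3), -12, Pow(Add(4, Mul(-1, Add(8, 1))), 2)))), -1) = Pow(Add(440, Add(-2, -36, Mul(60, Add(4, Mul(-1, 9))), Mul(Rational(10, 3), Pow(Add(4, Mul(-1, 9)), 2)), Mul(Rational(-143, 6), -12, Add(4, Mul(-1, 9))), Mul(Rational(-4, 3), -12, Pow(Add(4, Mul(-1, 9)), 2)))), -1) = Pow(Add(440, Add(-2, -36, Mul(60, Add(4, -9)), Mul(Rational(10, 3), Pow(Add(4, -9), 2)), Mul(Rational(-143, 6), -12, Add(4, -9)), Mul(Rational(-4, 3), -12, Pow(Add(4, -9), 2)))), -1) = Pow(Add(440, Add(-2, -36, Mul(60, -5), Mul(Rational(10, 3), Pow(-5, 2)), Mul(Rational(-143, 6), -12, -5), Mul(Rational(-4, 3), -12, Pow(-5, 2)))), -1) = Pow(Add(440, Add(-2, -36, -300, Mul(Rational(10, 3), 25), -1430, Mul(Rational(-4, 3), -12, 25))), -1) = Pow(Add(440, Add(-2, -36, -300, Rational(250, 3), -1430, 400)), -1) = Pow(Add(440, Rational(-3854, 3)), -1) = Pow(Rational(-2534, 3), -1) = Rational(-3, 2534)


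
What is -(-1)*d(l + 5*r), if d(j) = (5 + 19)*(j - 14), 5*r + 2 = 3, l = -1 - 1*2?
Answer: -384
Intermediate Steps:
l = -3 (l = -1 - 2 = -3)
r = ⅕ (r = -⅖ + (⅕)*3 = -⅖ + ⅗ = ⅕ ≈ 0.20000)
d(j) = -336 + 24*j (d(j) = 24*(-14 + j) = -336 + 24*j)
-(-1)*d(l + 5*r) = -(-1)*(-336 + 24*(-3 + 5*(⅕))) = -(-1)*(-336 + 24*(-3 + 1)) = -(-1)*(-336 + 24*(-2)) = -(-1)*(-336 - 48) = -(-1)*(-384) = -1*384 = -384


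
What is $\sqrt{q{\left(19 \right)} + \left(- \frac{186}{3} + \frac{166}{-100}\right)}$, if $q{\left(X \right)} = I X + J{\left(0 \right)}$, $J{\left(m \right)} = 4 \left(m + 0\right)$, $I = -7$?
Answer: $\frac{i \sqrt{19666}}{10} \approx 14.024 i$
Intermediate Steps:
$J{\left(m \right)} = 4 m$
$q{\left(X \right)} = - 7 X$ ($q{\left(X \right)} = - 7 X + 4 \cdot 0 = - 7 X + 0 = - 7 X$)
$\sqrt{q{\left(19 \right)} + \left(- \frac{186}{3} + \frac{166}{-100}\right)} = \sqrt{\left(-7\right) 19 + \left(- \frac{186}{3} + \frac{166}{-100}\right)} = \sqrt{-133 + \left(\left(-186\right) \frac{1}{3} + 166 \left(- \frac{1}{100}\right)\right)} = \sqrt{-133 - \frac{3183}{50}} = \sqrt{- \frac{9833}{50}} = \frac{i \sqrt{19666}}{10}$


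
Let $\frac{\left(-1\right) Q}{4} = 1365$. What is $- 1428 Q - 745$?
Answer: $7796135$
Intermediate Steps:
$Q = -5460$ ($Q = \left(-4\right) 1365 = -5460$)
$- 1428 Q - 745 = \left(-1428\right) \left(-5460\right) - 745 = 7796880 - 745 = 7796135$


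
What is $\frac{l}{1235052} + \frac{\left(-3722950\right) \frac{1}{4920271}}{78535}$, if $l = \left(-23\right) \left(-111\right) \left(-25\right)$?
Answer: $- \frac{1644495905890735}{31816049665839348} \approx -0.051688$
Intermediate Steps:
$l = -63825$ ($l = 2553 \left(-25\right) = -63825$)
$\frac{l}{1235052} + \frac{\left(-3722950\right) \frac{1}{4920271}}{78535} = - \frac{63825}{1235052} + \frac{\left(-3722950\right) \frac{1}{4920271}}{78535} = \left(-63825\right) \frac{1}{1235052} + \left(-3722950\right) \frac{1}{4920271} \cdot \frac{1}{78535} = - \frac{21275}{411684} - \frac{744590}{77282696597} = - \frac{1644495905890735}{31816049665839348}$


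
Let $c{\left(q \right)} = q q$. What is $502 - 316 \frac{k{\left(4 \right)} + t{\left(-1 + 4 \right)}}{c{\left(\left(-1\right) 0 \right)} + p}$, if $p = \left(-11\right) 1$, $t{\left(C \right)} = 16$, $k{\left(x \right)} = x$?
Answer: $\frac{11842}{11} \approx 1076.5$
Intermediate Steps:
$p = -11$
$c{\left(q \right)} = q^{2}$
$502 - 316 \frac{k{\left(4 \right)} + t{\left(-1 + 4 \right)}}{c{\left(\left(-1\right) 0 \right)} + p} = 502 - 316 \frac{4 + 16}{\left(\left(-1\right) 0\right)^{2} - 11} = 502 - 316 \frac{20}{0^{2} - 11} = 502 - 316 \frac{20}{0 - 11} = 502 - 316 \frac{20}{-11} = 502 - 316 \cdot 20 \left(- \frac{1}{11}\right) = 502 - - \frac{6320}{11} = 502 + \frac{6320}{11} = \frac{11842}{11}$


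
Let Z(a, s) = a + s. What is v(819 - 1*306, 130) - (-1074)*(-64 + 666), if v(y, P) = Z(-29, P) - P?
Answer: 646519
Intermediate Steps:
v(y, P) = -29 (v(y, P) = (-29 + P) - P = -29)
v(819 - 1*306, 130) - (-1074)*(-64 + 666) = -29 - (-1074)*(-64 + 666) = -29 - (-1074)*602 = -29 - 1*(-646548) = -29 + 646548 = 646519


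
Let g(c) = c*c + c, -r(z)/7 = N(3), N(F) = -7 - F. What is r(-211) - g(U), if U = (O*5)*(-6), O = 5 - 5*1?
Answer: 70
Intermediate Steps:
O = 0 (O = 5 - 5 = 0)
r(z) = 70 (r(z) = -7*(-7 - 1*3) = -7*(-7 - 3) = -7*(-10) = 70)
U = 0 (U = (0*5)*(-6) = 0*(-6) = 0)
g(c) = c + c² (g(c) = c² + c = c + c²)
r(-211) - g(U) = 70 - 0*(1 + 0) = 70 - 0 = 70 - 1*0 = 70 + 0 = 70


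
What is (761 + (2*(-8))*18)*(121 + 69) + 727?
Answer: 90597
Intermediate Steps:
(761 + (2*(-8))*18)*(121 + 69) + 727 = (761 - 16*18)*190 + 727 = (761 - 288)*190 + 727 = 473*190 + 727 = 89870 + 727 = 90597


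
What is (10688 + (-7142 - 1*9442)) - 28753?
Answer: -34649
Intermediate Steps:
(10688 + (-7142 - 1*9442)) - 28753 = (10688 + (-7142 - 9442)) - 28753 = (10688 - 16584) - 28753 = -5896 - 28753 = -34649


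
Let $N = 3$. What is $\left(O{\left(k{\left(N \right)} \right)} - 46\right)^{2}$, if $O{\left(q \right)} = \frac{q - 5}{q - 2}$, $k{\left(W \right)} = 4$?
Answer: $\frac{8649}{4} \approx 2162.3$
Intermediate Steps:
$O{\left(q \right)} = \frac{-5 + q}{-2 + q}$
$\left(O{\left(k{\left(N \right)} \right)} - 46\right)^{2} = \left(\frac{-5 + 4}{-2 + 4} - 46\right)^{2} = \left(\frac{1}{2} \left(-1\right) - 46\right)^{2} = \left(- \frac{1}{2} - 46\right)^{2} = \left(- \frac{93}{2}\right)^{2} = \frac{8649}{4}$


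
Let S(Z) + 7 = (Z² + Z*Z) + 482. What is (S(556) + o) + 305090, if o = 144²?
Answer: 944573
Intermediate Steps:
S(Z) = 475 + 2*Z² (S(Z) = -7 + ((Z² + Z*Z) + 482) = -7 + ((Z² + Z²) + 482) = -7 + (2*Z² + 482) = -7 + (482 + 2*Z²) = 475 + 2*Z²)
o = 20736
(S(556) + o) + 305090 = ((475 + 2*556²) + 20736) + 305090 = ((475 + 2*309136) + 20736) + 305090 = ((475 + 618272) + 20736) + 305090 = (618747 + 20736) + 305090 = 639483 + 305090 = 944573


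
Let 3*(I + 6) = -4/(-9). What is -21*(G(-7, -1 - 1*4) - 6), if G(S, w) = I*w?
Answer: -4396/9 ≈ -488.44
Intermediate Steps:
I = -158/27 (I = -6 + (-4/(-9))/3 = -6 + (-4*(-⅑))/3 = -6 + (⅓)*(4/9) = -6 + 4/27 = -158/27 ≈ -5.8519)
G(S, w) = -158*w/27
-21*(G(-7, -1 - 1*4) - 6) = -21*(-158*(-1 - 1*4)/27 - 6) = -21*(-158*(-1 - 4)/27 - 6) = -21*(-158/27*(-5) - 6) = -21*(790/27 - 6) = -21*628/27 = -4396/9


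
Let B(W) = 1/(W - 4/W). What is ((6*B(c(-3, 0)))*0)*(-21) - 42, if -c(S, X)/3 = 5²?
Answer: -42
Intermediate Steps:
c(S, X) = -75 (c(S, X) = -3*5² = -3*25 = -75)
((6*B(c(-3, 0)))*0)*(-21) - 42 = ((6*(-75/(-4 + (-75)²)))*0)*(-21) - 42 = ((6*(-75/(-4 + 5625)))*0)*(-21) - 42 = ((6*(-75/5621))*0)*(-21) - 42 = -450/5621*0*(-21) - 42 = 0*(-21) - 42 = 0 - 42 = -42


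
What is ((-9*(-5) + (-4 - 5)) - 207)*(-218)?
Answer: 37278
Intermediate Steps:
((-9*(-5) + (-4 - 5)) - 207)*(-218) = ((45 - 9) - 207)*(-218) = (36 - 207)*(-218) = -171*(-218) = 37278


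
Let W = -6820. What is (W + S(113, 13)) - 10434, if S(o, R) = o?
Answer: -17141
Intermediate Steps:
(W + S(113, 13)) - 10434 = (-6820 + 113) - 10434 = -6707 - 10434 = -17141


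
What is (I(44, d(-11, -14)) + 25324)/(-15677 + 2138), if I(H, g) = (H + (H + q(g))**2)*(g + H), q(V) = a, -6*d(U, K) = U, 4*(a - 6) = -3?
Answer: -4432393/433248 ≈ -10.231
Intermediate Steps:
a = 21/4 (a = 6 + (1/4)*(-3) = 6 - 3/4 = 21/4 ≈ 5.2500)
d(U, K) = -U/6
q(V) = 21/4
I(H, g) = (H + g)*(H + (21/4 + H)**2) (I(H, g) = (H + (H + 21/4)**2)*(g + H) = (H + (21/4 + H)**2)*(H + g) = (H + g)*(H + (21/4 + H)**2))
(I(44, d(-11, -14)) + 25324)/(-15677 + 2138) = ((44**2 + 44*(-1/6*(-11)) + (1/16)*44*(21 + 4*44)**2 + (-1/6*(-11))*(21 + 4*44)**2/16) + 25324)/(-15677 + 2138) = ((1936 + 44*(11/6) + (1/16)*44*(21 + 176)**2 + (1/16)*(11/6)*(21 + 176)**2) + 25324)/(-13539) = ((1936 + 242/3 + (1/16)*44*197**2 + (1/16)*(11/6)*197**2) + 25324)*(-1/13539) = ((1936 + 242/3 + (1/16)*44*38809 + (1/16)*(11/6)*38809) + 25324)*(-1/13539) = ((1936 + 242/3 + 426899/4 + 426899/96) + 25324)*(-1/13539) = (3622025/32 + 25324)*(-1/13539) = (4432393/32)*(-1/13539) = -4432393/433248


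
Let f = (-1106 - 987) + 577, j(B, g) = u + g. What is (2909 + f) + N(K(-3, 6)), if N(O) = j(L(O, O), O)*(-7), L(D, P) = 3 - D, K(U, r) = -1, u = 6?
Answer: 1358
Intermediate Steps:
j(B, g) = 6 + g
f = -1516 (f = -2093 + 577 = -1516)
N(O) = -42 - 7*O (N(O) = (6 + O)*(-7) = -42 - 7*O)
(2909 + f) + N(K(-3, 6)) = (2909 - 1516) + (-42 - 7*(-1)) = 1393 + (-42 + 7) = 1393 - 35 = 1358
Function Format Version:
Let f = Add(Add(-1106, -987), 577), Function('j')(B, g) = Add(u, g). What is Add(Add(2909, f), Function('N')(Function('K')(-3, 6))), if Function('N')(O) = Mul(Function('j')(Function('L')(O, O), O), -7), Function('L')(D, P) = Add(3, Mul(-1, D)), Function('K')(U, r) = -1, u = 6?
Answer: 1358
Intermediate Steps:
Function('j')(B, g) = Add(6, g)
f = -1516 (f = Add(-2093, 577) = -1516)
Function('N')(O) = Add(-42, Mul(-7, O)) (Function('N')(O) = Mul(Add(6, O), -7) = Add(-42, Mul(-7, O)))
Add(Add(2909, f), Function('N')(Function('K')(-3, 6))) = Add(Add(2909, -1516), Add(-42, Mul(-7, -1))) = Add(1393, Add(-42, 7)) = Add(1393, -35) = 1358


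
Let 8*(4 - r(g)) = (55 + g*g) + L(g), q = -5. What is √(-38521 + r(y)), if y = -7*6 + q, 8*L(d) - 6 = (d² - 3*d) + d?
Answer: I*√2485509/8 ≈ 197.07*I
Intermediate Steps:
L(d) = ¾ - d/4 + d²/8 (L(d) = ¾ + ((d² - 3*d) + d)/8 = ¾ + (d² - 2*d)/8 = ¾ + (-d/4 + d²/8) = ¾ - d/4 + d²/8)
y = -47 (y = -7*6 - 5 = -42 - 5 = -47)
r(g) = -95/32 - 9*g²/64 + g/32 (r(g) = 4 - ((55 + g*g) + (¾ - g/4 + g²/8))/8 = 4 - ((55 + g²) + (¾ - g/4 + g²/8))/8 = 4 - (223/4 - g/4 + 9*g²/8)/8 = 4 + (-223/32 - 9*g²/64 + g/32) = -95/32 - 9*g²/64 + g/32)
√(-38521 + r(y)) = √(-38521 + (-95/32 - 9/64*(-47)² + (1/32)*(-47))) = √(-38521 + (-95/32 - 9/64*2209 - 47/32)) = √(-38521 + (-95/32 - 19881/64 - 47/32)) = √(-38521 - 20165/64) = √(-2485509/64) = I*√2485509/8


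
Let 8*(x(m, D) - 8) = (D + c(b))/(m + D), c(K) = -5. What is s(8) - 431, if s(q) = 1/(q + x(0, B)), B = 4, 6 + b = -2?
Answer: -220209/511 ≈ -430.94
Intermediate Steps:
b = -8 (b = -6 - 2 = -8)
x(m, D) = 8 + (-5 + D)/(8*(D + m)) (x(m, D) = 8 + ((D - 5)/(m + D))/8 = 8 + ((-5 + D)/(D + m))/8 = 8 + (-5 + D)/(8*(D + m)))
s(q) = 1/(255/32 + q) (s(q) = 1/(q + (-5 + 64*0 + 65*4)/(8*(4 + 0))) = 1/(q + (1/8)*(-5 + 0 + 260)/4) = 1/(q + (1/8)*(1/4)*255) = 1/(q + 255/32) = 1/(255/32 + q))
s(8) - 431 = 32/(255 + 32*8) - 431 = 32/(255 + 256) - 431 = 32/511 - 431 = -220209/511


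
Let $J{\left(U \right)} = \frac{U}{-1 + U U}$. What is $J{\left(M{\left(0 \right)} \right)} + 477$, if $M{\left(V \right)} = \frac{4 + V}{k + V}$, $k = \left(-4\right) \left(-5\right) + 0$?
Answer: $\frac{11443}{24} \approx 476.79$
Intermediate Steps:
$k = 20$ ($k = 20 + 0 = 20$)
$M{\left(V \right)} = \frac{4 + V}{20 + V}$
$J{\left(U \right)} = \frac{U}{-1 + U^{2}}$
$J{\left(M{\left(0 \right)} \right)} + 477 = \frac{\frac{1}{20 + 0} \left(4 + 0\right)}{-1 + \left(\frac{4 + 0}{20 + 0}\right)^{2}} + 477 = \frac{\frac{1}{20} \cdot 4}{-1 + \left(\frac{1}{20} \cdot 4\right)^{2}} + 477 = \frac{1}{5 \left(-1 + \left(\frac{1}{5}\right)^{2}\right)} + 477 = \frac{1}{5 \left(-1 + \frac{1}{25}\right)} + 477 = \frac{1}{5 \left(- \frac{24}{25}\right)} + 477 = \frac{1}{5} \left(- \frac{25}{24}\right) + 477 = - \frac{5}{24} + 477 = \frac{11443}{24}$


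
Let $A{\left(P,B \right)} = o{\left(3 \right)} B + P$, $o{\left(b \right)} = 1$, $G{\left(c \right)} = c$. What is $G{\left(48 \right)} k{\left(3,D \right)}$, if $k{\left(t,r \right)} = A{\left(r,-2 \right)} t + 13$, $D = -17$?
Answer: $-2112$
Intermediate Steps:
$A{\left(P,B \right)} = B + P$ ($A{\left(P,B \right)} = 1 B + P = B + P$)
$k{\left(t,r \right)} = 13 + t \left(-2 + r\right)$ ($k{\left(t,r \right)} = \left(-2 + r\right) t + 13 = t \left(-2 + r\right) + 13 = 13 + t \left(-2 + r\right)$)
$G{\left(48 \right)} k{\left(3,D \right)} = 48 \left(13 + 3 \left(-2 - 17\right)\right) = 48 \left(13 + 3 \left(-19\right)\right) = 48 \left(13 - 57\right) = 48 \left(-44\right) = -2112$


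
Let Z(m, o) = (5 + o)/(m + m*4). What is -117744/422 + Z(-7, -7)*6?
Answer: -2057988/7385 ≈ -278.67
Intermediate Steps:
Z(m, o) = (5 + o)/(5*m) (Z(m, o) = (5 + o)/(m + 4*m) = (5 + o)/((5*m)) = (5 + o)*(1/(5*m)) = (5 + o)/(5*m))
-117744/422 + Z(-7, -7)*6 = -117744/422 + ((1/5)*(5 - 7)/(-7))*6 = -117744/422 + ((1/5)*(-1/7)*(-2))*6 = -446*132/211 + (2/35)*6 = -58872/211 + 12/35 = -2057988/7385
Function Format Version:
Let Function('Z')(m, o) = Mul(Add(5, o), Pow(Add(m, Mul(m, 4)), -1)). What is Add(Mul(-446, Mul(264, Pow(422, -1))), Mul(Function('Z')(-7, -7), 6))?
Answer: Rational(-2057988, 7385) ≈ -278.67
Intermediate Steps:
Function('Z')(m, o) = Mul(Rational(1, 5), Pow(m, -1), Add(5, o)) (Function('Z')(m, o) = Mul(Add(5, o), Pow(Add(m, Mul(4, m)), -1)) = Mul(Add(5, o), Pow(Mul(5, m), -1)) = Mul(Add(5, o), Mul(Rational(1, 5), Pow(m, -1))) = Mul(Rational(1, 5), Pow(m, -1), Add(5, o)))
Add(Mul(-446, Mul(264, Pow(422, -1))), Mul(Function('Z')(-7, -7), 6)) = Add(Mul(-446, Mul(264, Pow(422, -1))), Mul(Mul(Rational(1, 5), Pow(-7, -1), Add(5, -7)), 6)) = Add(Mul(-446, Mul(264, Rational(1, 422))), Mul(Mul(Rational(1, 5), Rational(-1, 7), -2), 6)) = Add(Mul(-446, Rational(132, 211)), Mul(Rational(2, 35), 6)) = Add(Rational(-58872, 211), Rational(12, 35)) = Rational(-2057988, 7385)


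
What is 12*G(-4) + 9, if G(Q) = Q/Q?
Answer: 21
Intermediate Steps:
G(Q) = 1
12*G(-4) + 9 = 12*1 + 9 = 12 + 9 = 21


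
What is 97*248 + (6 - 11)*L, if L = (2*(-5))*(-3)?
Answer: 23906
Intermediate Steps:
L = 30 (L = -10*(-3) = 30)
97*248 + (6 - 11)*L = 97*248 + (6 - 11)*30 = 24056 - 5*30 = 24056 - 150 = 23906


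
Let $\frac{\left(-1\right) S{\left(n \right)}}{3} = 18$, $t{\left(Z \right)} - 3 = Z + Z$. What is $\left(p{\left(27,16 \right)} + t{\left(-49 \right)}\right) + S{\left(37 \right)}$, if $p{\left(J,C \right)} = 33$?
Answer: $-116$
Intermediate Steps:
$t{\left(Z \right)} = 3 + 2 Z$ ($t{\left(Z \right)} = 3 + \left(Z + Z\right) = 3 + 2 Z$)
$S{\left(n \right)} = -54$ ($S{\left(n \right)} = \left(-3\right) 18 = -54$)
$\left(p{\left(27,16 \right)} + t{\left(-49 \right)}\right) + S{\left(37 \right)} = \left(33 + \left(3 + 2 \left(-49\right)\right)\right) - 54 = \left(33 + \left(3 - 98\right)\right) - 54 = \left(33 - 95\right) - 54 = -62 - 54 = -116$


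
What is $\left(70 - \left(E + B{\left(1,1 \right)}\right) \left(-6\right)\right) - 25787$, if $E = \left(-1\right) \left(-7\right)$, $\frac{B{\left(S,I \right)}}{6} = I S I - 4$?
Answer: $-25783$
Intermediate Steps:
$B{\left(S,I \right)} = -24 + 6 S I^{2}$ ($B{\left(S,I \right)} = 6 \left(I S I - 4\right) = 6 \left(S I^{2} - 4\right) = 6 \left(-4 + S I^{2}\right) = -24 + 6 S I^{2}$)
$E = 7$
$\left(70 - \left(E + B{\left(1,1 \right)}\right) \left(-6\right)\right) - 25787 = \left(70 - \left(7 - \left(24 - 6 \cdot 1^{2}\right)\right) \left(-6\right)\right) - 25787 = \left(70 - \left(7 - \left(24 - 6\right)\right) \left(-6\right)\right) - 25787 = \left(70 - \left(7 + \left(-24 + 6\right)\right) \left(-6\right)\right) - 25787 = \left(70 - \left(7 - 18\right) \left(-6\right)\right) - 25787 = \left(70 - \left(-11\right) \left(-6\right)\right) - 25787 = \left(70 - 66\right) - 25787 = 4 - 25787 = -25783$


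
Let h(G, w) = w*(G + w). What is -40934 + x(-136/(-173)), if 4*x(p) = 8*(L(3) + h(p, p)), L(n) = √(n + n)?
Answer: -1225039702/29929 + 2*√6 ≈ -40927.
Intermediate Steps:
L(n) = √2*√n (L(n) = √(2*n) = √2*√n)
x(p) = 2*√6 + 4*p² (x(p) = (8*(√2*√3 + p*(p + p)))/4 = (8*(√6 + p*(2*p)))/4 = (8*(√6 + 2*p²))/4 = (8*√6 + 16*p²)/4 = 2*√6 + 4*p²)
-40934 + x(-136/(-173)) = -40934 + (2*√6 + 4*(-136/(-173))²) = -40934 + (2*√6 + 4*(-136*(-1/173))²) = -40934 + (2*√6 + 4*(136/173)²) = -40934 + (2*√6 + 4*(18496/29929)) = -40934 + (2*√6 + 73984/29929) = -40934 + (73984/29929 + 2*√6) = -1225039702/29929 + 2*√6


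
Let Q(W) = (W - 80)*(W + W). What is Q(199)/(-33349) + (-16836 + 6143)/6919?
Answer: -1087915/366839 ≈ -2.9656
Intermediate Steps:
Q(W) = 2*W*(-80 + W) (Q(W) = (-80 + W)*(2*W) = 2*W*(-80 + W))
Q(199)/(-33349) + (-16836 + 6143)/6919 = (2*199*(-80 + 199))/(-33349) + (-16836 + 6143)/6919 = (2*199*119)*(-1/33349) - 10693*1/6919 = 47362*(-1/33349) - 17/11 = -47362/33349 - 17/11 = -1087915/366839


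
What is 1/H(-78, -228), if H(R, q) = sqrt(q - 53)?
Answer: -I*sqrt(281)/281 ≈ -0.059655*I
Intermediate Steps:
H(R, q) = sqrt(-53 + q)
1/H(-78, -228) = 1/(sqrt(-53 - 228)) = 1/(sqrt(-281)) = 1/(I*sqrt(281)) = -I*sqrt(281)/281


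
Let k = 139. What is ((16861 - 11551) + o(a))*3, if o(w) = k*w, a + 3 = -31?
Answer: 1752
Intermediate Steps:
a = -34 (a = -3 - 31 = -34)
o(w) = 139*w
((16861 - 11551) + o(a))*3 = ((16861 - 11551) + 139*(-34))*3 = (5310 - 4726)*3 = 584*3 = 1752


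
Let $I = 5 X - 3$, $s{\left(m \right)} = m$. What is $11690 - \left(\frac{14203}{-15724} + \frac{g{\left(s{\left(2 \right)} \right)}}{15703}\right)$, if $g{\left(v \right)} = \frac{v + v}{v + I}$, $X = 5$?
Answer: $\frac{8659942079305}{740741916} \approx 11691.0$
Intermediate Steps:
$I = 22$ ($I = 5 \cdot 5 - 3 = 25 - 3 = 22$)
$g{\left(v \right)} = \frac{2 v}{22 + v}$ ($g{\left(v \right)} = \frac{v + v}{v + 22} = \frac{2 v}{22 + v}$)
$11690 - \left(\frac{14203}{-15724} + \frac{g{\left(s{\left(2 \right)} \right)}}{15703}\right) = 11690 - \left(\frac{14203}{-15724} + \frac{2 \cdot 2 \frac{1}{22 + 2}}{15703}\right) = 11690 - \left(14203 \left(- \frac{1}{15724}\right) + 2 \cdot 2 \cdot \frac{1}{24} \cdot \frac{1}{15703}\right) = 11690 - \left(- \frac{14203}{15724} + 2 \cdot 2 \cdot \frac{1}{24} \cdot \frac{1}{15703}\right) = 11690 - \left(- \frac{14203}{15724} + \frac{1}{6} \cdot \frac{1}{15703}\right) = 11690 - \left(- \frac{14203}{15724} + \frac{1}{94218}\right) = 11690 - - \frac{669081265}{740741916} = 11690 + \frac{669081265}{740741916} = \frac{8659942079305}{740741916}$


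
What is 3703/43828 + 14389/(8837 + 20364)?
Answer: 738772395/1279821428 ≈ 0.57725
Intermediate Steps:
3703/43828 + 14389/(8837 + 20364) = 3703*(1/43828) + 14389/29201 = 3703/43828 + 14389*(1/29201) = 3703/43828 + 14389/29201 = 738772395/1279821428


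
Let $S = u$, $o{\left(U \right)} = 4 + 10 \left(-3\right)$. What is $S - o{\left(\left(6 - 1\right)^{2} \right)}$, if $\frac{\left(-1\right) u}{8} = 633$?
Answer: $-5038$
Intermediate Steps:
$u = -5064$ ($u = \left(-8\right) 633 = -5064$)
$o{\left(U \right)} = -26$ ($o{\left(U \right)} = 4 - 30 = -26$)
$S = -5064$
$S - o{\left(\left(6 - 1\right)^{2} \right)} = -5064 - -26 = -5064 + 26 = -5038$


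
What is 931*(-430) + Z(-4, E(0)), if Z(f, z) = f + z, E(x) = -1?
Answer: -400335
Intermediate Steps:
931*(-430) + Z(-4, E(0)) = 931*(-430) + (-4 - 1) = -400330 - 5 = -400335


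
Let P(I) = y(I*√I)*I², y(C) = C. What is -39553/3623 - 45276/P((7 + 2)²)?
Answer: -63114935935/5776232229 ≈ -10.927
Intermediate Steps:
P(I) = I^(7/2) (P(I) = (I*√I)*I² = I^(3/2)*I² = I^(7/2))
-39553/3623 - 45276/P((7 + 2)²) = -39553/3623 - 45276/(((7 + 2)²)^(7/2)) = -39553*1/3623 - 45276/((9²)^(7/2)) = -39553/3623 - 45276/(81^(7/2)) = -39553/3623 - 45276/4782969 = -39553/3623 - 45276*1/4782969 = -39553/3623 - 15092/1594323 = -63114935935/5776232229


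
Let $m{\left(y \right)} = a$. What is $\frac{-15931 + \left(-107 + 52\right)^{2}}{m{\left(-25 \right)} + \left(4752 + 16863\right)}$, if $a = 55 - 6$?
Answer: $- \frac{6453}{10832} \approx -0.59573$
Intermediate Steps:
$a = 49$ ($a = 55 - 6 = 49$)
$m{\left(y \right)} = 49$
$\frac{-15931 + \left(-107 + 52\right)^{2}}{m{\left(-25 \right)} + \left(4752 + 16863\right)} = \frac{-15931 + \left(-107 + 52\right)^{2}}{49 + \left(4752 + 16863\right)} = \frac{-15931 + \left(-55\right)^{2}}{49 + 21615} = \frac{-15931 + 3025}{21664} = \left(-12906\right) \frac{1}{21664} = - \frac{6453}{10832}$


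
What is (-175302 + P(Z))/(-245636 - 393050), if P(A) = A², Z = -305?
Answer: 82277/638686 ≈ 0.12882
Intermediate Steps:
(-175302 + P(Z))/(-245636 - 393050) = (-175302 + (-305)²)/(-245636 - 393050) = (-175302 + 93025)/(-638686) = -82277*(-1/638686) = 82277/638686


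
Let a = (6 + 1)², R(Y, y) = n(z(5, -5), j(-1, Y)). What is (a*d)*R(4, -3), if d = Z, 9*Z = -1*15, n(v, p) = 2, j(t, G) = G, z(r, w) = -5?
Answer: -490/3 ≈ -163.33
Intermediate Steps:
R(Y, y) = 2
a = 49 (a = 7² = 49)
Z = -5/3 (Z = (-1*15)/9 = (⅑)*(-15) = -5/3 ≈ -1.6667)
d = -5/3 ≈ -1.6667
(a*d)*R(4, -3) = (49*(-5/3))*2 = -245/3*2 = -490/3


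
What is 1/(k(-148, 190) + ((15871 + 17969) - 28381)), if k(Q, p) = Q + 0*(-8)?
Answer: 1/5311 ≈ 0.00018829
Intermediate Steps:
k(Q, p) = Q (k(Q, p) = Q + 0 = Q)
1/(k(-148, 190) + ((15871 + 17969) - 28381)) = 1/(-148 + ((15871 + 17969) - 28381)) = 1/(-148 + (33840 - 28381)) = 1/(-148 + 5459) = 1/5311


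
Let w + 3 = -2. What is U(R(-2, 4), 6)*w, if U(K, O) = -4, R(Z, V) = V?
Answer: 20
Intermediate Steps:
w = -5 (w = -3 - 2 = -5)
U(R(-2, 4), 6)*w = -4*(-5) = 20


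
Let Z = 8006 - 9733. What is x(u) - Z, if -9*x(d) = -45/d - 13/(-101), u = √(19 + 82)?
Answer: 1569830/909 + 5*√101/101 ≈ 1727.5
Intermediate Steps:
u = √101 ≈ 10.050
x(d) = -13/909 + 5/d (x(d) = -(-45/d - 13/(-101))/9 = -(-45/d - 13*(-1/101))/9 = -(-45/d + 13/101)/9 = -(13/101 - 45/d)/9 = -13/909 + 5/d)
Z = -1727
x(u) - Z = (-13/909 + 5/(√101)) - 1*(-1727) = (-13/909 + 5*(√101/101)) + 1727 = (-13/909 + 5*√101/101) + 1727 = 1569830/909 + 5*√101/101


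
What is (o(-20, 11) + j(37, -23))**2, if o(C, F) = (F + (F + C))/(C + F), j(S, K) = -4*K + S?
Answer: 1343281/81 ≈ 16584.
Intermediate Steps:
j(S, K) = S - 4*K
o(C, F) = (C + 2*F)/(C + F) (o(C, F) = (F + (C + F))/(C + F) = (C + 2*F)/(C + F))
(o(-20, 11) + j(37, -23))**2 = ((-20 + 2*11)/(-20 + 11) + (37 - 4*(-23)))**2 = ((-20 + 22)/(-9) + (37 + 92))**2 = (-1/9*2 + 129)**2 = (-2/9 + 129)**2 = (1159/9)**2 = 1343281/81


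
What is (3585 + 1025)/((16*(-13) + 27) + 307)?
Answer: 2305/63 ≈ 36.587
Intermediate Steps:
(3585 + 1025)/((16*(-13) + 27) + 307) = 4610/((-208 + 27) + 307) = 4610/(-181 + 307) = 4610/126 = 4610*(1/126) = 2305/63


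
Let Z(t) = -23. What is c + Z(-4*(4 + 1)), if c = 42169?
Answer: 42146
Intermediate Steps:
c + Z(-4*(4 + 1)) = 42169 - 23 = 42146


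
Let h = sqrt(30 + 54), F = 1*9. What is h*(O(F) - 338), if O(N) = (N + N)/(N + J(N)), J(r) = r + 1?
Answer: -12808*sqrt(21)/19 ≈ -3089.1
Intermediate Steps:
F = 9
J(r) = 1 + r
O(N) = 2*N/(1 + 2*N) (O(N) = (N + N)/(N + (1 + N)) = (2*N)/(1 + 2*N) = 2*N/(1 + 2*N))
h = 2*sqrt(21) (h = sqrt(84) = 2*sqrt(21) ≈ 9.1651)
h*(O(F) - 338) = (2*sqrt(21))*(2*9/(1 + 2*9) - 338) = (2*sqrt(21))*(2*9/(1 + 18) - 338) = (2*sqrt(21))*(2*9/19 - 338) = (2*sqrt(21))*(2*9*(1/19) - 338) = (2*sqrt(21))*(18/19 - 338) = (2*sqrt(21))*(-6404/19) = -12808*sqrt(21)/19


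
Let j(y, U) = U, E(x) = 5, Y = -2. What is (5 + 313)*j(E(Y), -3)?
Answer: -954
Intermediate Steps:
(5 + 313)*j(E(Y), -3) = (5 + 313)*(-3) = 318*(-3) = -954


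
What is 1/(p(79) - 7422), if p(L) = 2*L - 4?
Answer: -1/7268 ≈ -0.00013759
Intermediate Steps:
p(L) = -4 + 2*L
1/(p(79) - 7422) = 1/((-4 + 2*79) - 7422) = 1/((-4 + 158) - 7422) = 1/(154 - 7422) = 1/(-7268) = -1/7268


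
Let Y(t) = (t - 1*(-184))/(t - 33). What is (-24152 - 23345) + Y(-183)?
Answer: -10259353/216 ≈ -47497.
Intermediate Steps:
Y(t) = (184 + t)/(-33 + t) (Y(t) = (t + 184)/(-33 + t) = (184 + t)/(-33 + t))
(-24152 - 23345) + Y(-183) = (-24152 - 23345) + (184 - 183)/(-33 - 183) = -47497 + 1/(-216) = -47497 - 1/216*1 = -47497 - 1/216 = -10259353/216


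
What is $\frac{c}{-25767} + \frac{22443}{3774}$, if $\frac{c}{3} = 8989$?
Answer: $\frac{52946147}{10804962} \approx 4.9002$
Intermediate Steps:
$c = 26967$ ($c = 3 \cdot 8989 = 26967$)
$\frac{c}{-25767} + \frac{22443}{3774} = \frac{26967}{-25767} + \frac{22443}{3774} = 26967 \left(- \frac{1}{25767}\right) + 22443 \cdot \frac{1}{3774} = - \frac{8989}{8589} + \frac{7481}{1258} = \frac{52946147}{10804962}$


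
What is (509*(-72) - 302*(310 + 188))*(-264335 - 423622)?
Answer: 128678229108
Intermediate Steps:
(509*(-72) - 302*(310 + 188))*(-264335 - 423622) = (-36648 - 302*498)*(-687957) = (-36648 - 150396)*(-687957) = -187044*(-687957) = 128678229108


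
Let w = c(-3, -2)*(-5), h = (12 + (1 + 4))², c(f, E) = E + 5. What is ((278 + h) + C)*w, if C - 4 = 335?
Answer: -13590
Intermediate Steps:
c(f, E) = 5 + E
h = 289 (h = (12 + 5)² = 17² = 289)
C = 339 (C = 4 + 335 = 339)
w = -15 (w = (5 - 2)*(-5) = 3*(-5) = -15)
((278 + h) + C)*w = ((278 + 289) + 339)*(-15) = (567 + 339)*(-15) = 906*(-15) = -13590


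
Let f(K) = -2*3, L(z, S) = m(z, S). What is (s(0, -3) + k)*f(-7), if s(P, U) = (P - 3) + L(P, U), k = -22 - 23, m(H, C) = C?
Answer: 306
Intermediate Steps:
L(z, S) = S
k = -45
f(K) = -6
s(P, U) = -3 + P + U (s(P, U) = (P - 3) + U = (-3 + P) + U = -3 + P + U)
(s(0, -3) + k)*f(-7) = ((-3 + 0 - 3) - 45)*(-6) = (-6 - 45)*(-6) = -51*(-6) = 306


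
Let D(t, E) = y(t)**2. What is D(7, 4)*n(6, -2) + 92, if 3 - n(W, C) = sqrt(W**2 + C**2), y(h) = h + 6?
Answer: 599 - 338*sqrt(10) ≈ -469.85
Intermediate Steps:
y(h) = 6 + h
D(t, E) = (6 + t)**2
n(W, C) = 3 - sqrt(C**2 + W**2) (n(W, C) = 3 - sqrt(W**2 + C**2) = 3 - sqrt(C**2 + W**2))
D(7, 4)*n(6, -2) + 92 = (6 + 7)**2*(3 - sqrt((-2)**2 + 6**2)) + 92 = 13**2*(3 - sqrt(4 + 36)) + 92 = 169*(3 - sqrt(40)) + 92 = 169*(3 - 2*sqrt(10)) + 92 = (507 - 338*sqrt(10)) + 92 = 599 - 338*sqrt(10)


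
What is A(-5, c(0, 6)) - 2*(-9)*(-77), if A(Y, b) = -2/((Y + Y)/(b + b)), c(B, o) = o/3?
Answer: -6926/5 ≈ -1385.2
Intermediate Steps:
c(B, o) = o/3 (c(B, o) = o*(⅓) = o/3)
A(Y, b) = -2*b/Y (A(Y, b) = -2/((2*Y)/((2*b))) = -2/((2*Y)*(1/(2*b))) = -2/(Y/b) = -2*b/Y)
A(-5, c(0, 6)) - 2*(-9)*(-77) = -2*(⅓)*6/(-5) - 2*(-9)*(-77) = -2*2*(-⅕) + 18*(-77) = ⅘ - 1386 = -6926/5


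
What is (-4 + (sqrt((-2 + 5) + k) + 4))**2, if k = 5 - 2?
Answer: 6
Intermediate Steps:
k = 3
(-4 + (sqrt((-2 + 5) + k) + 4))**2 = (-4 + (sqrt((-2 + 5) + 3) + 4))**2 = (-4 + (sqrt(3 + 3) + 4))**2 = (-4 + (sqrt(6) + 4))**2 = (-4 + (4 + sqrt(6)))**2 = (sqrt(6))**2 = 6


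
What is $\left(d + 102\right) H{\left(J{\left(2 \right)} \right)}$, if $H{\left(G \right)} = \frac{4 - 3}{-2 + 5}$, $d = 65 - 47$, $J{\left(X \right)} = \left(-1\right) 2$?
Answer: $40$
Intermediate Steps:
$J{\left(X \right)} = -2$
$d = 18$ ($d = 65 - 47 = 18$)
$H{\left(G \right)} = \frac{1}{3}$ ($H{\left(G \right)} = 1 \cdot \frac{1}{3} = \frac{1}{3}$)
$\left(d + 102\right) H{\left(J{\left(2 \right)} \right)} = \left(18 + 102\right) \frac{1}{3} = 120 \cdot \frac{1}{3} = 40$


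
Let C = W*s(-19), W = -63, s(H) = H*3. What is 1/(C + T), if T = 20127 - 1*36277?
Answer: -1/12559 ≈ -7.9624e-5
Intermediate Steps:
s(H) = 3*H
T = -16150 (T = 20127 - 36277 = -16150)
C = 3591 (C = -189*(-19) = -63*(-57) = 3591)
1/(C + T) = 1/(3591 - 16150) = 1/(-12559) = -1/12559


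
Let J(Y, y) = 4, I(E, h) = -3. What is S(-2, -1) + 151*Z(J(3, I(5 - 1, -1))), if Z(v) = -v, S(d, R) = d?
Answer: -606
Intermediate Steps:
S(-2, -1) + 151*Z(J(3, I(5 - 1, -1))) = -2 + 151*(-1*4) = -2 + 151*(-4) = -2 - 604 = -606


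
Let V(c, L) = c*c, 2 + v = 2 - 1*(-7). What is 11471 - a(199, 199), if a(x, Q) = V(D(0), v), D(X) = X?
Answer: 11471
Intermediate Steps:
v = 7 (v = -2 + (2 - 1*(-7)) = -2 + (2 + 7) = -2 + 9 = 7)
V(c, L) = c²
a(x, Q) = 0 (a(x, Q) = 0² = 0)
11471 - a(199, 199) = 11471 - 1*0 = 11471 + 0 = 11471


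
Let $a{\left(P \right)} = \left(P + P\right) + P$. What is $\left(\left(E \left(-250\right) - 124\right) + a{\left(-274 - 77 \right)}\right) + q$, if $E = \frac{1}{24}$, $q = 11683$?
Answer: $\frac{125947}{12} \approx 10496.0$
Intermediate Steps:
$E = \frac{1}{24} \approx 0.041667$
$a{\left(P \right)} = 3 P$ ($a{\left(P \right)} = 2 P + P = 3 P$)
$\left(\left(E \left(-250\right) - 124\right) + a{\left(-274 - 77 \right)}\right) + q = \left(\left(\frac{1}{24} \left(-250\right) - 124\right) + 3 \left(-274 - 77\right)\right) + 11683 = \left(\left(- \frac{125}{12} - 124\right) + 3 \left(-274 - 77\right)\right) + 11683 = \left(- \frac{1613}{12} + 3 \left(-351\right)\right) + 11683 = \left(- \frac{1613}{12} - 1053\right) + 11683 = - \frac{14249}{12} + 11683 = \frac{125947}{12}$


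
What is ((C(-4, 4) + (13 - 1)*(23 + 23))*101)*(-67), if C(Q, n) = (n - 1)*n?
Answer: -3816588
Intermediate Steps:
C(Q, n) = n*(-1 + n) (C(Q, n) = (-1 + n)*n = n*(-1 + n))
((C(-4, 4) + (13 - 1)*(23 + 23))*101)*(-67) = ((4*(-1 + 4) + (13 - 1)*(23 + 23))*101)*(-67) = ((4*3 + 12*46)*101)*(-67) = ((12 + 552)*101)*(-67) = (564*101)*(-67) = 56964*(-67) = -3816588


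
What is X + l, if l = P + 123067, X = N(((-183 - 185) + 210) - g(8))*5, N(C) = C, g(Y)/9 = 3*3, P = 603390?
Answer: 725262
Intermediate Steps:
g(Y) = 81 (g(Y) = 9*(3*3) = 9*9 = 81)
X = -1195 (X = (((-183 - 185) + 210) - 1*81)*5 = ((-368 + 210) - 81)*5 = (-158 - 81)*5 = -239*5 = -1195)
l = 726457 (l = 603390 + 123067 = 726457)
X + l = -1195 + 726457 = 725262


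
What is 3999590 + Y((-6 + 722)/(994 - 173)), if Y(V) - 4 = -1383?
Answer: 3998211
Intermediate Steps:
Y(V) = -1379 (Y(V) = 4 - 1383 = -1379)
3999590 + Y((-6 + 722)/(994 - 173)) = 3999590 - 1379 = 3998211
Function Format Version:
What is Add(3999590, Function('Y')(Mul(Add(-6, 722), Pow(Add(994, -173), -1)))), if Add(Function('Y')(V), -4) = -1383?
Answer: 3998211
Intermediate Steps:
Function('Y')(V) = -1379 (Function('Y')(V) = Add(4, -1383) = -1379)
Add(3999590, Function('Y')(Mul(Add(-6, 722), Pow(Add(994, -173), -1)))) = Add(3999590, -1379) = 3998211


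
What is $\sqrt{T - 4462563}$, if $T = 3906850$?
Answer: $i \sqrt{555713} \approx 745.46 i$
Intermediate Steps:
$\sqrt{T - 4462563} = \sqrt{3906850 - 4462563} = \sqrt{-555713} = i \sqrt{555713}$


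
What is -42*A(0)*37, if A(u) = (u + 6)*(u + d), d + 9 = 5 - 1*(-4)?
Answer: 0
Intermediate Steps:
d = 0 (d = -9 + (5 - 1*(-4)) = -9 + (5 + 4) = -9 + 9 = 0)
A(u) = u*(6 + u) (A(u) = (u + 6)*(u + 0) = (6 + u)*u = u*(6 + u))
-42*A(0)*37 = -0*(6 + 0)*37 = -0*6*37 = -42*0*37 = 0*37 = 0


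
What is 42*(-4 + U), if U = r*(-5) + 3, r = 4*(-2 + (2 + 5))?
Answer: -4242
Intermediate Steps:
r = 20 (r = 4*(-2 + 7) = 4*5 = 20)
U = -97 (U = 20*(-5) + 3 = -100 + 3 = -97)
42*(-4 + U) = 42*(-4 - 97) = 42*(-101) = -4242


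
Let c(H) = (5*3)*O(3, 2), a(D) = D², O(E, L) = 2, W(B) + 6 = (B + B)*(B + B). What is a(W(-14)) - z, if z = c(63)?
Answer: 605254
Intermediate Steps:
W(B) = -6 + 4*B² (W(B) = -6 + (B + B)*(B + B) = -6 + (2*B)*(2*B) = -6 + 4*B²)
c(H) = 30 (c(H) = (5*3)*2 = 15*2 = 30)
z = 30
a(W(-14)) - z = (-6 + 4*(-14)²)² - 1*30 = (-6 + 4*196)² - 30 = (-6 + 784)² - 30 = 778² - 30 = 605284 - 30 = 605254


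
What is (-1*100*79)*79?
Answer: -624100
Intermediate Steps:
(-1*100*79)*79 = -100*79*79 = -7900*79 = -624100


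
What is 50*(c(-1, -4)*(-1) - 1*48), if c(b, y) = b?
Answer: -2350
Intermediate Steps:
50*(c(-1, -4)*(-1) - 1*48) = 50*(-1*(-1) - 1*48) = 50*(1 - 48) = 50*(-47) = -2350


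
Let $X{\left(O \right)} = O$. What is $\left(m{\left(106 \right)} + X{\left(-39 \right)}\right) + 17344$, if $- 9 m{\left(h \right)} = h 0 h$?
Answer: $17305$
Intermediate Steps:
$m{\left(h \right)} = 0$ ($m{\left(h \right)} = - \frac{h 0 h}{9} = - \frac{0 h}{9} = \left(- \frac{1}{9}\right) 0 = 0$)
$\left(m{\left(106 \right)} + X{\left(-39 \right)}\right) + 17344 = \left(0 - 39\right) + 17344 = -39 + 17344 = 17305$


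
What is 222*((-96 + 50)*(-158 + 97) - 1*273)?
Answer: 562326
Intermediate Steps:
222*((-96 + 50)*(-158 + 97) - 1*273) = 222*(-46*(-61) - 273) = 222*(2806 - 273) = 222*2533 = 562326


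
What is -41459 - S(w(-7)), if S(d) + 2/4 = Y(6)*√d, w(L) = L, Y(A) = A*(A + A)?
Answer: -82917/2 - 72*I*√7 ≈ -41459.0 - 190.49*I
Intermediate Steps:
Y(A) = 2*A² (Y(A) = A*(2*A) = 2*A²)
S(d) = -½ + 72*√d (S(d) = -½ + (2*6²)*√d = -½ + (2*36)*√d = -½ + 72*√d)
-41459 - S(w(-7)) = -41459 - (-½ + 72*√(-7)) = -41459 - (-½ + 72*(I*√7)) = -41459 - (-½ + 72*I*√7) = -41459 + (½ - 72*I*√7) = -82917/2 - 72*I*√7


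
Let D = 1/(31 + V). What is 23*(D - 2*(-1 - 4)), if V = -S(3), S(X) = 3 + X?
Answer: 5773/25 ≈ 230.92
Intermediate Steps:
V = -6 (V = -(3 + 3) = -1*6 = -6)
D = 1/25 (D = 1/(31 - 6) = 1/25 ≈ 0.040000)
23*(D - 2*(-1 - 4)) = 23*(1/25 - 2*(-1 - 4)) = 23*(1/25 - 2*(-5)) = 23*(1/25 + 10) = 23*(251/25) = 5773/25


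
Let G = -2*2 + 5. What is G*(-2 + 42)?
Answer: 40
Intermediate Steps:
G = 1 (G = -4 + 5 = 1)
G*(-2 + 42) = 1*(-2 + 42) = 1*40 = 40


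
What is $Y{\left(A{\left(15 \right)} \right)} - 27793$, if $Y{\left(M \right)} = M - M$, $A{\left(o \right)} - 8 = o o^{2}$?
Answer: $-27793$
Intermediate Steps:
$A{\left(o \right)} = 8 + o^{3}$ ($A{\left(o \right)} = 8 + o o^{2} = 8 + o^{3}$)
$Y{\left(M \right)} = 0$
$Y{\left(A{\left(15 \right)} \right)} - 27793 = 0 - 27793 = -27793$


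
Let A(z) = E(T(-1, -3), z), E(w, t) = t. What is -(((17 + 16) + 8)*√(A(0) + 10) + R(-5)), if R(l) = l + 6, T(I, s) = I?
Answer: -1 - 41*√10 ≈ -130.65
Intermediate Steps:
A(z) = z
R(l) = 6 + l
-(((17 + 16) + 8)*√(A(0) + 10) + R(-5)) = -(((17 + 16) + 8)*√(0 + 10) + (6 - 5)) = -((33 + 8)*√10 + 1) = -(41*√10 + 1) = -(1 + 41*√10) = -1 - 41*√10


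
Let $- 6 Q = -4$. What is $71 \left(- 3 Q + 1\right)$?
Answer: $-71$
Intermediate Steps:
$Q = \frac{2}{3}$ ($Q = \left(- \frac{1}{6}\right) \left(-4\right) = \frac{2}{3} \approx 0.66667$)
$71 \left(- 3 Q + 1\right) = 71 \left(\left(-3\right) \frac{2}{3} + 1\right) = 71 \left(-2 + 1\right) = 71 \left(-1\right) = -71$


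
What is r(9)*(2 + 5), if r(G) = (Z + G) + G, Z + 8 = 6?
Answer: 112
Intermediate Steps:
Z = -2 (Z = -8 + 6 = -2)
r(G) = -2 + 2*G (r(G) = (-2 + G) + G = -2 + 2*G)
r(9)*(2 + 5) = (-2 + 2*9)*(2 + 5) = (-2 + 18)*7 = 16*7 = 112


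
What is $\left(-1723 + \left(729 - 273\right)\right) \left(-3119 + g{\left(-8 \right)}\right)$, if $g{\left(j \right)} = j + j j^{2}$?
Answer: $4610613$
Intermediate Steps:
$g{\left(j \right)} = j + j^{3}$
$\left(-1723 + \left(729 - 273\right)\right) \left(-3119 + g{\left(-8 \right)}\right) = \left(-1723 + \left(729 - 273\right)\right) \left(-3119 + \left(-8 + \left(-8\right)^{3}\right)\right) = \left(-1723 + 456\right) \left(-3119 - 520\right) = - 1267 \left(-3119 - 520\right) = \left(-1267\right) \left(-3639\right) = 4610613$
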